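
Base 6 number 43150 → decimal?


Positional values (base 6):
  0 × 6^0 = 0 × 1 = 0
  5 × 6^1 = 5 × 6 = 30
  1 × 6^2 = 1 × 36 = 36
  3 × 6^3 = 3 × 216 = 648
  4 × 6^4 = 4 × 1296 = 5184
Sum = 0 + 30 + 36 + 648 + 5184
= 5898


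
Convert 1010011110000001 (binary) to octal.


Group into 3-bit groups: 001010011110000001
  001 = 1
  010 = 2
  011 = 3
  110 = 6
  000 = 0
  001 = 1
= 0o123601


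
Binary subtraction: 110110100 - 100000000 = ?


Align and subtract column by column (LSB to MSB, borrowing when needed):
  110110100
- 100000000
  ---------
  col 0: (0 - 0 borrow-in) - 0 → 0 - 0 = 0, borrow out 0
  col 1: (0 - 0 borrow-in) - 0 → 0 - 0 = 0, borrow out 0
  col 2: (1 - 0 borrow-in) - 0 → 1 - 0 = 1, borrow out 0
  col 3: (0 - 0 borrow-in) - 0 → 0 - 0 = 0, borrow out 0
  col 4: (1 - 0 borrow-in) - 0 → 1 - 0 = 1, borrow out 0
  col 5: (1 - 0 borrow-in) - 0 → 1 - 0 = 1, borrow out 0
  col 6: (0 - 0 borrow-in) - 0 → 0 - 0 = 0, borrow out 0
  col 7: (1 - 0 borrow-in) - 0 → 1 - 0 = 1, borrow out 0
  col 8: (1 - 0 borrow-in) - 1 → 1 - 1 = 0, borrow out 0
Reading bits MSB→LSB: 010110100
Strip leading zeros: 10110100
= 10110100


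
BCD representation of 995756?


Each digit → 4-bit binary:
  9 → 1001
  9 → 1001
  5 → 0101
  7 → 0111
  5 → 0101
  6 → 0110
= 1001 1001 0101 0111 0101 0110


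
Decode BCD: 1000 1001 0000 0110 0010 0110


Each 4-bit group → digit:
  1000 → 8
  1001 → 9
  0000 → 0
  0110 → 6
  0010 → 2
  0110 → 6
= 890626


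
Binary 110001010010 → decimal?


Positional values:
Bit 1: 1 × 2^1 = 2
Bit 4: 1 × 2^4 = 16
Bit 6: 1 × 2^6 = 64
Bit 10: 1 × 2^10 = 1024
Bit 11: 1 × 2^11 = 2048
Sum = 2 + 16 + 64 + 1024 + 2048
= 3154


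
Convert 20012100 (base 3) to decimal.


Positional values (base 3):
  0 × 3^0 = 0 × 1 = 0
  0 × 3^1 = 0 × 3 = 0
  1 × 3^2 = 1 × 9 = 9
  2 × 3^3 = 2 × 27 = 54
  1 × 3^4 = 1 × 81 = 81
  0 × 3^5 = 0 × 243 = 0
  0 × 3^6 = 0 × 729 = 0
  2 × 3^7 = 2 × 2187 = 4374
Sum = 0 + 0 + 9 + 54 + 81 + 0 + 0 + 4374
= 4518


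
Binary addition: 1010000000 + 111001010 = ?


Align and add column by column (LSB to MSB, carry propagating):
  01010000000
+ 00111001010
  -----------
  col 0: 0 + 0 + 0 (carry in) = 0 → bit 0, carry out 0
  col 1: 0 + 1 + 0 (carry in) = 1 → bit 1, carry out 0
  col 2: 0 + 0 + 0 (carry in) = 0 → bit 0, carry out 0
  col 3: 0 + 1 + 0 (carry in) = 1 → bit 1, carry out 0
  col 4: 0 + 0 + 0 (carry in) = 0 → bit 0, carry out 0
  col 5: 0 + 0 + 0 (carry in) = 0 → bit 0, carry out 0
  col 6: 0 + 1 + 0 (carry in) = 1 → bit 1, carry out 0
  col 7: 1 + 1 + 0 (carry in) = 2 → bit 0, carry out 1
  col 8: 0 + 1 + 1 (carry in) = 2 → bit 0, carry out 1
  col 9: 1 + 0 + 1 (carry in) = 2 → bit 0, carry out 1
  col 10: 0 + 0 + 1 (carry in) = 1 → bit 1, carry out 0
Reading bits MSB→LSB: 10001001010
Strip leading zeros: 10001001010
= 10001001010


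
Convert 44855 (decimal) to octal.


Divide by 8 repeatedly:
44855 ÷ 8 = 5606 remainder 7
5606 ÷ 8 = 700 remainder 6
700 ÷ 8 = 87 remainder 4
87 ÷ 8 = 10 remainder 7
10 ÷ 8 = 1 remainder 2
1 ÷ 8 = 0 remainder 1
Reading remainders bottom-up:
= 0o127467


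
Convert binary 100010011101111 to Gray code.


Binary: 100010011101111
Gray code: G = B XOR (B >> 1)
B >> 1 = 010001001110111
100010011101111 XOR 010001001110111:
  1 XOR 0 = 1
  0 XOR 1 = 1
  0 XOR 0 = 0
  0 XOR 0 = 0
  1 XOR 0 = 1
  0 XOR 1 = 1
  0 XOR 0 = 0
  1 XOR 0 = 1
  1 XOR 1 = 0
  1 XOR 1 = 0
  0 XOR 1 = 1
  1 XOR 0 = 1
  1 XOR 1 = 0
  1 XOR 1 = 0
  1 XOR 1 = 0
= 110011010011000


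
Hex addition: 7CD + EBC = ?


Align and add column by column (LSB to MSB, each column mod 16 with carry):
  07CD
+ 0EBC
  ----
  col 0: D(13) + C(12) + 0 (carry in) = 25 → 9(9), carry out 1
  col 1: C(12) + B(11) + 1 (carry in) = 24 → 8(8), carry out 1
  col 2: 7(7) + E(14) + 1 (carry in) = 22 → 6(6), carry out 1
  col 3: 0(0) + 0(0) + 1 (carry in) = 1 → 1(1), carry out 0
Reading digits MSB→LSB: 1689
Strip leading zeros: 1689
= 0x1689


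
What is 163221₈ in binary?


Each octal digit → 3 binary bits:
  1 = 001
  6 = 110
  3 = 011
  2 = 010
  2 = 010
  1 = 001
Concatenate: 001 110 011 010 010 001
= 001110011010010001


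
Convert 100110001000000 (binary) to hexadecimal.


Group into 4-bit nibbles: 0100110001000000
  0100 = 4
  1100 = C
  0100 = 4
  0000 = 0
= 0x4C40


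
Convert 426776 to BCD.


Each digit → 4-bit binary:
  4 → 0100
  2 → 0010
  6 → 0110
  7 → 0111
  7 → 0111
  6 → 0110
= 0100 0010 0110 0111 0111 0110


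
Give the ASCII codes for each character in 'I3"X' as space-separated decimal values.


String: 'I3"X'  (4 characters)
Per-character ASCII lookup:
  'I': uppercase starts at 65: 'I' = 65 + 8 = 73
  '3': digits start at 48: '3' = 48 + 3 = 51
  '"': special character: '"' = 34
  'X': uppercase starts at 65: 'X' = 65 + 23 = 88
= 73 51 34 88


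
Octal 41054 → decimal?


Positional values:
Position 0: 4 × 8^0 = 4
Position 1: 5 × 8^1 = 40
Position 2: 0 × 8^2 = 0
Position 3: 1 × 8^3 = 512
Position 4: 4 × 8^4 = 16384
Sum = 4 + 40 + 0 + 512 + 16384
= 16940


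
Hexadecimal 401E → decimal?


Positional values:
Position 0: E × 16^0 = 14 × 1 = 14
Position 1: 1 × 16^1 = 1 × 16 = 16
Position 2: 0 × 16^2 = 0 × 256 = 0
Position 3: 4 × 16^3 = 4 × 4096 = 16384
Sum = 14 + 16 + 0 + 16384
= 16414


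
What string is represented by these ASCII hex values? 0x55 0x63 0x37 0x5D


Codes (hex): 0x55 0x63 0x37 0x5D
Per-code ASCII lookup:
  0x55 = 85  (range 65-90: uppercase, 85 - 65 = 20) → 'U'
  0x63 = 99  (range 97-122: lowercase, 99 - 97 = 2) → 'c'
  0x37 = 55  (range 48-57: digits, 55 - 48 = 7) → '7'
  0x5D = 93  (special character) → ']'
= 'Uc7]'


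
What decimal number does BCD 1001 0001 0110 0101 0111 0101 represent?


Each 4-bit group → digit:
  1001 → 9
  0001 → 1
  0110 → 6
  0101 → 5
  0111 → 7
  0101 → 5
= 916575


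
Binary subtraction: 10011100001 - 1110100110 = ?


Align and subtract column by column (LSB to MSB, borrowing when needed):
  10011100001
- 01110100110
  -----------
  col 0: (1 - 0 borrow-in) - 0 → 1 - 0 = 1, borrow out 0
  col 1: (0 - 0 borrow-in) - 1 → borrow from next column: (0+2) - 1 = 1, borrow out 1
  col 2: (0 - 1 borrow-in) - 1 → borrow from next column: (-1+2) - 1 = 0, borrow out 1
  col 3: (0 - 1 borrow-in) - 0 → borrow from next column: (-1+2) - 0 = 1, borrow out 1
  col 4: (0 - 1 borrow-in) - 0 → borrow from next column: (-1+2) - 0 = 1, borrow out 1
  col 5: (1 - 1 borrow-in) - 1 → borrow from next column: (0+2) - 1 = 1, borrow out 1
  col 6: (1 - 1 borrow-in) - 0 → 0 - 0 = 0, borrow out 0
  col 7: (1 - 0 borrow-in) - 1 → 1 - 1 = 0, borrow out 0
  col 8: (0 - 0 borrow-in) - 1 → borrow from next column: (0+2) - 1 = 1, borrow out 1
  col 9: (0 - 1 borrow-in) - 1 → borrow from next column: (-1+2) - 1 = 0, borrow out 1
  col 10: (1 - 1 borrow-in) - 0 → 0 - 0 = 0, borrow out 0
Reading bits MSB→LSB: 00100111011
Strip leading zeros: 100111011
= 100111011


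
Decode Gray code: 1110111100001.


Gray code: 1110111100001
MSB stays the same: 1
Each subsequent bit = prev_binary XOR current_gray:
  B[1] = 1 XOR 1 = 0
  B[2] = 0 XOR 1 = 1
  B[3] = 1 XOR 0 = 1
  B[4] = 1 XOR 1 = 0
  B[5] = 0 XOR 1 = 1
  B[6] = 1 XOR 1 = 0
  B[7] = 0 XOR 1 = 1
  B[8] = 1 XOR 0 = 1
  B[9] = 1 XOR 0 = 1
  B[10] = 1 XOR 0 = 1
  B[11] = 1 XOR 0 = 1
  B[12] = 1 XOR 1 = 0
= 1011010111110 (5822 decimal)


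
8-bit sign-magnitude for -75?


Sign bit: 1 (negative)
Magnitude: 75 = 1001011
= 11001011


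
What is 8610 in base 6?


Divide by 6 repeatedly:
8610 ÷ 6 = 1435 remainder 0
1435 ÷ 6 = 239 remainder 1
239 ÷ 6 = 39 remainder 5
39 ÷ 6 = 6 remainder 3
6 ÷ 6 = 1 remainder 0
1 ÷ 6 = 0 remainder 1
Reading remainders bottom-up:
= 103510


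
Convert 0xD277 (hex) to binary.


Each hex digit → 4 binary bits:
  D = 1101
  2 = 0010
  7 = 0111
  7 = 0111
Concatenate: 1101 0010 0111 0111
= 1101001001110111


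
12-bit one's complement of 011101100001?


Original: 011101100001
Invert all bits:
  bit 0: 0 → 1
  bit 1: 1 → 0
  bit 2: 1 → 0
  bit 3: 1 → 0
  bit 4: 0 → 1
  bit 5: 1 → 0
  bit 6: 1 → 0
  bit 7: 0 → 1
  bit 8: 0 → 1
  bit 9: 0 → 1
  bit 10: 0 → 1
  bit 11: 1 → 0
= 100010011110


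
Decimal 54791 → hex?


Divide by 16 repeatedly:
54791 ÷ 16 = 3424 remainder 7 (7)
3424 ÷ 16 = 214 remainder 0 (0)
214 ÷ 16 = 13 remainder 6 (6)
13 ÷ 16 = 0 remainder 13 (D)
Reading remainders bottom-up:
= 0xD607


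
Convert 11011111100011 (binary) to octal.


Group into 3-bit groups: 011011111100011
  011 = 3
  011 = 3
  111 = 7
  100 = 4
  011 = 3
= 0o33743


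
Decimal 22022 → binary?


Divide by 2 repeatedly:
22022 ÷ 2 = 11011 remainder 0
11011 ÷ 2 = 5505 remainder 1
5505 ÷ 2 = 2752 remainder 1
2752 ÷ 2 = 1376 remainder 0
1376 ÷ 2 = 688 remainder 0
688 ÷ 2 = 344 remainder 0
344 ÷ 2 = 172 remainder 0
172 ÷ 2 = 86 remainder 0
86 ÷ 2 = 43 remainder 0
43 ÷ 2 = 21 remainder 1
21 ÷ 2 = 10 remainder 1
10 ÷ 2 = 5 remainder 0
5 ÷ 2 = 2 remainder 1
2 ÷ 2 = 1 remainder 0
1 ÷ 2 = 0 remainder 1
Reading remainders bottom-up:
= 101011000000110


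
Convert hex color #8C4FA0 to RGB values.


Hex: #8C4FA0
R = 8C₁₆ = 140
G = 4F₁₆ = 79
B = A0₁₆ = 160
= RGB(140, 79, 160)


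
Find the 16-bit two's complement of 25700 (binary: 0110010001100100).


Original: 0110010001100100
Step 1 - Invert all bits: 1001101110011011
Step 2 - Add 1: 1001101110011011 + 1
= 1001101110011100 (represents -25700)


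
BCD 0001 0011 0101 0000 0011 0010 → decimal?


Each 4-bit group → digit:
  0001 → 1
  0011 → 3
  0101 → 5
  0000 → 0
  0011 → 3
  0010 → 2
= 135032


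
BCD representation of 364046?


Each digit → 4-bit binary:
  3 → 0011
  6 → 0110
  4 → 0100
  0 → 0000
  4 → 0100
  6 → 0110
= 0011 0110 0100 0000 0100 0110


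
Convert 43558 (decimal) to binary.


Divide by 2 repeatedly:
43558 ÷ 2 = 21779 remainder 0
21779 ÷ 2 = 10889 remainder 1
10889 ÷ 2 = 5444 remainder 1
5444 ÷ 2 = 2722 remainder 0
2722 ÷ 2 = 1361 remainder 0
1361 ÷ 2 = 680 remainder 1
680 ÷ 2 = 340 remainder 0
340 ÷ 2 = 170 remainder 0
170 ÷ 2 = 85 remainder 0
85 ÷ 2 = 42 remainder 1
42 ÷ 2 = 21 remainder 0
21 ÷ 2 = 10 remainder 1
10 ÷ 2 = 5 remainder 0
5 ÷ 2 = 2 remainder 1
2 ÷ 2 = 1 remainder 0
1 ÷ 2 = 0 remainder 1
Reading remainders bottom-up:
= 1010101000100110


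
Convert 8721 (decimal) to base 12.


Divide by 12 repeatedly:
8721 ÷ 12 = 726 remainder 9
726 ÷ 12 = 60 remainder 6
60 ÷ 12 = 5 remainder 0
5 ÷ 12 = 0 remainder 5
Reading remainders bottom-up:
= 5069


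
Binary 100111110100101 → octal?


Group into 3-bit groups: 100111110100101
  100 = 4
  111 = 7
  110 = 6
  100 = 4
  101 = 5
= 0o47645


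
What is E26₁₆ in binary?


Each hex digit → 4 binary bits:
  E = 1110
  2 = 0010
  6 = 0110
Concatenate: 1110 0010 0110
= 111000100110


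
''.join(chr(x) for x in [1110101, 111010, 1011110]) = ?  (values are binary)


Codes (binary): 1110101 111010 1011110
Per-code ASCII lookup:
  1110101 = 117  (range 97-122: lowercase, 117 - 97 = 20) → 'u'
  111010 = 58  (special character) → ':'
  1011110 = 94  (special character) → '^'
= 'u:^'


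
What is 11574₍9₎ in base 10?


Positional values (base 9):
  4 × 9^0 = 4 × 1 = 4
  7 × 9^1 = 7 × 9 = 63
  5 × 9^2 = 5 × 81 = 405
  1 × 9^3 = 1 × 729 = 729
  1 × 9^4 = 1 × 6561 = 6561
Sum = 4 + 63 + 405 + 729 + 6561
= 7762


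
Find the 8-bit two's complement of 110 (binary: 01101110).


Original: 01101110
Step 1 - Invert all bits: 10010001
Step 2 - Add 1: 10010001 + 1
= 10010010 (represents -110)


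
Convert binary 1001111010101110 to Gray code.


Binary: 1001111010101110
Gray code: G = B XOR (B >> 1)
B >> 1 = 0100111101010111
1001111010101110 XOR 0100111101010111:
  1 XOR 0 = 1
  0 XOR 1 = 1
  0 XOR 0 = 0
  1 XOR 0 = 1
  1 XOR 1 = 0
  1 XOR 1 = 0
  1 XOR 1 = 0
  0 XOR 1 = 1
  1 XOR 0 = 1
  0 XOR 1 = 1
  1 XOR 0 = 1
  0 XOR 1 = 1
  1 XOR 0 = 1
  1 XOR 1 = 0
  1 XOR 1 = 0
  0 XOR 1 = 1
= 1101000111111001


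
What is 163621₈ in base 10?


Positional values:
Position 0: 1 × 8^0 = 1
Position 1: 2 × 8^1 = 16
Position 2: 6 × 8^2 = 384
Position 3: 3 × 8^3 = 1536
Position 4: 6 × 8^4 = 24576
Position 5: 1 × 8^5 = 32768
Sum = 1 + 16 + 384 + 1536 + 24576 + 32768
= 59281


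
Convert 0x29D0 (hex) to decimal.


Positional values:
Position 0: 0 × 16^0 = 0 × 1 = 0
Position 1: D × 16^1 = 13 × 16 = 208
Position 2: 9 × 16^2 = 9 × 256 = 2304
Position 3: 2 × 16^3 = 2 × 4096 = 8192
Sum = 0 + 208 + 2304 + 8192
= 10704


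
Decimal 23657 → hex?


Divide by 16 repeatedly:
23657 ÷ 16 = 1478 remainder 9 (9)
1478 ÷ 16 = 92 remainder 6 (6)
92 ÷ 16 = 5 remainder 12 (C)
5 ÷ 16 = 0 remainder 5 (5)
Reading remainders bottom-up:
= 0x5C69


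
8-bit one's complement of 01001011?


Original: 01001011
Invert all bits:
  bit 0: 0 → 1
  bit 1: 1 → 0
  bit 2: 0 → 1
  bit 3: 0 → 1
  bit 4: 1 → 0
  bit 5: 0 → 1
  bit 6: 1 → 0
  bit 7: 1 → 0
= 10110100


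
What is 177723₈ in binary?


Each octal digit → 3 binary bits:
  1 = 001
  7 = 111
  7 = 111
  7 = 111
  2 = 010
  3 = 011
Concatenate: 001 111 111 111 010 011
= 001111111111010011


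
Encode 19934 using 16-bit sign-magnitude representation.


Sign bit: 0 (positive)
Magnitude: 19934 = 100110111011110
= 0100110111011110


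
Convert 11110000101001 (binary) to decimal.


Positional values:
Bit 0: 1 × 2^0 = 1
Bit 3: 1 × 2^3 = 8
Bit 5: 1 × 2^5 = 32
Bit 10: 1 × 2^10 = 1024
Bit 11: 1 × 2^11 = 2048
Bit 12: 1 × 2^12 = 4096
Bit 13: 1 × 2^13 = 8192
Sum = 1 + 8 + 32 + 1024 + 2048 + 4096 + 8192
= 15401


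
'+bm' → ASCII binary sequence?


String: '+bm'  (3 characters)
Per-character ASCII lookup:
  '+': special character: '+' = 43 → 101011
  'b': lowercase starts at 97: 'b' = 97 + 1 = 98 → 1100010
  'm': lowercase starts at 97: 'm' = 97 + 12 = 109 → 1101101
= 101011 1100010 1101101


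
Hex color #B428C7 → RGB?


Hex: #B428C7
R = B4₁₆ = 180
G = 28₁₆ = 40
B = C7₁₆ = 199
= RGB(180, 40, 199)


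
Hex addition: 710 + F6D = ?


Align and add column by column (LSB to MSB, each column mod 16 with carry):
  0710
+ 0F6D
  ----
  col 0: 0(0) + D(13) + 0 (carry in) = 13 → D(13), carry out 0
  col 1: 1(1) + 6(6) + 0 (carry in) = 7 → 7(7), carry out 0
  col 2: 7(7) + F(15) + 0 (carry in) = 22 → 6(6), carry out 1
  col 3: 0(0) + 0(0) + 1 (carry in) = 1 → 1(1), carry out 0
Reading digits MSB→LSB: 167D
Strip leading zeros: 167D
= 0x167D


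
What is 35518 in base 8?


Divide by 8 repeatedly:
35518 ÷ 8 = 4439 remainder 6
4439 ÷ 8 = 554 remainder 7
554 ÷ 8 = 69 remainder 2
69 ÷ 8 = 8 remainder 5
8 ÷ 8 = 1 remainder 0
1 ÷ 8 = 0 remainder 1
Reading remainders bottom-up:
= 0o105276


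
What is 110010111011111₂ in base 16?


Group into 4-bit nibbles: 0110010111011111
  0110 = 6
  0101 = 5
  1101 = D
  1111 = F
= 0x65DF


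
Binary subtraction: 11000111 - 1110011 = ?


Align and subtract column by column (LSB to MSB, borrowing when needed):
  11000111
- 01110011
  --------
  col 0: (1 - 0 borrow-in) - 1 → 1 - 1 = 0, borrow out 0
  col 1: (1 - 0 borrow-in) - 1 → 1 - 1 = 0, borrow out 0
  col 2: (1 - 0 borrow-in) - 0 → 1 - 0 = 1, borrow out 0
  col 3: (0 - 0 borrow-in) - 0 → 0 - 0 = 0, borrow out 0
  col 4: (0 - 0 borrow-in) - 1 → borrow from next column: (0+2) - 1 = 1, borrow out 1
  col 5: (0 - 1 borrow-in) - 1 → borrow from next column: (-1+2) - 1 = 0, borrow out 1
  col 6: (1 - 1 borrow-in) - 1 → borrow from next column: (0+2) - 1 = 1, borrow out 1
  col 7: (1 - 1 borrow-in) - 0 → 0 - 0 = 0, borrow out 0
Reading bits MSB→LSB: 01010100
Strip leading zeros: 1010100
= 1010100


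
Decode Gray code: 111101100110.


Gray code: 111101100110
MSB stays the same: 1
Each subsequent bit = prev_binary XOR current_gray:
  B[1] = 1 XOR 1 = 0
  B[2] = 0 XOR 1 = 1
  B[3] = 1 XOR 1 = 0
  B[4] = 0 XOR 0 = 0
  B[5] = 0 XOR 1 = 1
  B[6] = 1 XOR 1 = 0
  B[7] = 0 XOR 0 = 0
  B[8] = 0 XOR 0 = 0
  B[9] = 0 XOR 1 = 1
  B[10] = 1 XOR 1 = 0
  B[11] = 0 XOR 0 = 0
= 101001000100 (2628 decimal)


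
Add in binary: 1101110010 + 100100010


Align and add column by column (LSB to MSB, carry propagating):
  01101110010
+ 00100100010
  -----------
  col 0: 0 + 0 + 0 (carry in) = 0 → bit 0, carry out 0
  col 1: 1 + 1 + 0 (carry in) = 2 → bit 0, carry out 1
  col 2: 0 + 0 + 1 (carry in) = 1 → bit 1, carry out 0
  col 3: 0 + 0 + 0 (carry in) = 0 → bit 0, carry out 0
  col 4: 1 + 0 + 0 (carry in) = 1 → bit 1, carry out 0
  col 5: 1 + 1 + 0 (carry in) = 2 → bit 0, carry out 1
  col 6: 1 + 0 + 1 (carry in) = 2 → bit 0, carry out 1
  col 7: 0 + 0 + 1 (carry in) = 1 → bit 1, carry out 0
  col 8: 1 + 1 + 0 (carry in) = 2 → bit 0, carry out 1
  col 9: 1 + 0 + 1 (carry in) = 2 → bit 0, carry out 1
  col 10: 0 + 0 + 1 (carry in) = 1 → bit 1, carry out 0
Reading bits MSB→LSB: 10010010100
Strip leading zeros: 10010010100
= 10010010100


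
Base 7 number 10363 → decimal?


Positional values (base 7):
  3 × 7^0 = 3 × 1 = 3
  6 × 7^1 = 6 × 7 = 42
  3 × 7^2 = 3 × 49 = 147
  0 × 7^3 = 0 × 343 = 0
  1 × 7^4 = 1 × 2401 = 2401
Sum = 3 + 42 + 147 + 0 + 2401
= 2593


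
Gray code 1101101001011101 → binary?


Gray code: 1101101001011101
MSB stays the same: 1
Each subsequent bit = prev_binary XOR current_gray:
  B[1] = 1 XOR 1 = 0
  B[2] = 0 XOR 0 = 0
  B[3] = 0 XOR 1 = 1
  B[4] = 1 XOR 1 = 0
  B[5] = 0 XOR 0 = 0
  B[6] = 0 XOR 1 = 1
  B[7] = 1 XOR 0 = 1
  B[8] = 1 XOR 0 = 1
  B[9] = 1 XOR 1 = 0
  B[10] = 0 XOR 0 = 0
  B[11] = 0 XOR 1 = 1
  B[12] = 1 XOR 1 = 0
  B[13] = 0 XOR 1 = 1
  B[14] = 1 XOR 0 = 1
  B[15] = 1 XOR 1 = 0
= 1001001110010110 (37782 decimal)


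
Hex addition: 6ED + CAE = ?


Align and add column by column (LSB to MSB, each column mod 16 with carry):
  06ED
+ 0CAE
  ----
  col 0: D(13) + E(14) + 0 (carry in) = 27 → B(11), carry out 1
  col 1: E(14) + A(10) + 1 (carry in) = 25 → 9(9), carry out 1
  col 2: 6(6) + C(12) + 1 (carry in) = 19 → 3(3), carry out 1
  col 3: 0(0) + 0(0) + 1 (carry in) = 1 → 1(1), carry out 0
Reading digits MSB→LSB: 139B
Strip leading zeros: 139B
= 0x139B


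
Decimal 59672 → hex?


Divide by 16 repeatedly:
59672 ÷ 16 = 3729 remainder 8 (8)
3729 ÷ 16 = 233 remainder 1 (1)
233 ÷ 16 = 14 remainder 9 (9)
14 ÷ 16 = 0 remainder 14 (E)
Reading remainders bottom-up:
= 0xE918


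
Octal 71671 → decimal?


Positional values:
Position 0: 1 × 8^0 = 1
Position 1: 7 × 8^1 = 56
Position 2: 6 × 8^2 = 384
Position 3: 1 × 8^3 = 512
Position 4: 7 × 8^4 = 28672
Sum = 1 + 56 + 384 + 512 + 28672
= 29625


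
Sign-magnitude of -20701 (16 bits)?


Sign bit: 1 (negative)
Magnitude: 20701 = 101000011011101
= 1101000011011101


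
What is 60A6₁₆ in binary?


Each hex digit → 4 binary bits:
  6 = 0110
  0 = 0000
  A = 1010
  6 = 0110
Concatenate: 0110 0000 1010 0110
= 0110000010100110


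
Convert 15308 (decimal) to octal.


Divide by 8 repeatedly:
15308 ÷ 8 = 1913 remainder 4
1913 ÷ 8 = 239 remainder 1
239 ÷ 8 = 29 remainder 7
29 ÷ 8 = 3 remainder 5
3 ÷ 8 = 0 remainder 3
Reading remainders bottom-up:
= 0o35714


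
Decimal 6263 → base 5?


Divide by 5 repeatedly:
6263 ÷ 5 = 1252 remainder 3
1252 ÷ 5 = 250 remainder 2
250 ÷ 5 = 50 remainder 0
50 ÷ 5 = 10 remainder 0
10 ÷ 5 = 2 remainder 0
2 ÷ 5 = 0 remainder 2
Reading remainders bottom-up:
= 200023


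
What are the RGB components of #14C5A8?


Hex: #14C5A8
R = 14₁₆ = 20
G = C5₁₆ = 197
B = A8₁₆ = 168
= RGB(20, 197, 168)


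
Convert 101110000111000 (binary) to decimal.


Positional values:
Bit 3: 1 × 2^3 = 8
Bit 4: 1 × 2^4 = 16
Bit 5: 1 × 2^5 = 32
Bit 10: 1 × 2^10 = 1024
Bit 11: 1 × 2^11 = 2048
Bit 12: 1 × 2^12 = 4096
Bit 14: 1 × 2^14 = 16384
Sum = 8 + 16 + 32 + 1024 + 2048 + 4096 + 16384
= 23608


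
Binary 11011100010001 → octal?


Group into 3-bit groups: 011011100010001
  011 = 3
  011 = 3
  100 = 4
  010 = 2
  001 = 1
= 0o33421


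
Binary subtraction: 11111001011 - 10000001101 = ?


Align and subtract column by column (LSB to MSB, borrowing when needed):
  11111001011
- 10000001101
  -----------
  col 0: (1 - 0 borrow-in) - 1 → 1 - 1 = 0, borrow out 0
  col 1: (1 - 0 borrow-in) - 0 → 1 - 0 = 1, borrow out 0
  col 2: (0 - 0 borrow-in) - 1 → borrow from next column: (0+2) - 1 = 1, borrow out 1
  col 3: (1 - 1 borrow-in) - 1 → borrow from next column: (0+2) - 1 = 1, borrow out 1
  col 4: (0 - 1 borrow-in) - 0 → borrow from next column: (-1+2) - 0 = 1, borrow out 1
  col 5: (0 - 1 borrow-in) - 0 → borrow from next column: (-1+2) - 0 = 1, borrow out 1
  col 6: (1 - 1 borrow-in) - 0 → 0 - 0 = 0, borrow out 0
  col 7: (1 - 0 borrow-in) - 0 → 1 - 0 = 1, borrow out 0
  col 8: (1 - 0 borrow-in) - 0 → 1 - 0 = 1, borrow out 0
  col 9: (1 - 0 borrow-in) - 0 → 1 - 0 = 1, borrow out 0
  col 10: (1 - 0 borrow-in) - 1 → 1 - 1 = 0, borrow out 0
Reading bits MSB→LSB: 01110111110
Strip leading zeros: 1110111110
= 1110111110


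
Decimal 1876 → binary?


Divide by 2 repeatedly:
1876 ÷ 2 = 938 remainder 0
938 ÷ 2 = 469 remainder 0
469 ÷ 2 = 234 remainder 1
234 ÷ 2 = 117 remainder 0
117 ÷ 2 = 58 remainder 1
58 ÷ 2 = 29 remainder 0
29 ÷ 2 = 14 remainder 1
14 ÷ 2 = 7 remainder 0
7 ÷ 2 = 3 remainder 1
3 ÷ 2 = 1 remainder 1
1 ÷ 2 = 0 remainder 1
Reading remainders bottom-up:
= 11101010100


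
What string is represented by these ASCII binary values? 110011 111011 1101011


Codes (binary): 110011 111011 1101011
Per-code ASCII lookup:
  110011 = 51  (range 48-57: digits, 51 - 48 = 3) → '3'
  111011 = 59  (special character) → ';'
  1101011 = 107  (range 97-122: lowercase, 107 - 97 = 10) → 'k'
= '3;k'


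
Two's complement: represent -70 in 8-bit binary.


Original: 01000110
Step 1 - Invert all bits: 10111001
Step 2 - Add 1: 10111001 + 1
= 10111010 (represents -70)


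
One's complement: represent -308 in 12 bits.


Original: 000100110100
Invert all bits:
  bit 0: 0 → 1
  bit 1: 0 → 1
  bit 2: 0 → 1
  bit 3: 1 → 0
  bit 4: 0 → 1
  bit 5: 0 → 1
  bit 6: 1 → 0
  bit 7: 1 → 0
  bit 8: 0 → 1
  bit 9: 1 → 0
  bit 10: 0 → 1
  bit 11: 0 → 1
= 111011001011


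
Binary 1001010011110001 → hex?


Group into 4-bit nibbles: 1001010011110001
  1001 = 9
  0100 = 4
  1111 = F
  0001 = 1
= 0x94F1


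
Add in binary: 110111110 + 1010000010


Align and add column by column (LSB to MSB, carry propagating):
  00110111110
+ 01010000010
  -----------
  col 0: 0 + 0 + 0 (carry in) = 0 → bit 0, carry out 0
  col 1: 1 + 1 + 0 (carry in) = 2 → bit 0, carry out 1
  col 2: 1 + 0 + 1 (carry in) = 2 → bit 0, carry out 1
  col 3: 1 + 0 + 1 (carry in) = 2 → bit 0, carry out 1
  col 4: 1 + 0 + 1 (carry in) = 2 → bit 0, carry out 1
  col 5: 1 + 0 + 1 (carry in) = 2 → bit 0, carry out 1
  col 6: 0 + 0 + 1 (carry in) = 1 → bit 1, carry out 0
  col 7: 1 + 1 + 0 (carry in) = 2 → bit 0, carry out 1
  col 8: 1 + 0 + 1 (carry in) = 2 → bit 0, carry out 1
  col 9: 0 + 1 + 1 (carry in) = 2 → bit 0, carry out 1
  col 10: 0 + 0 + 1 (carry in) = 1 → bit 1, carry out 0
Reading bits MSB→LSB: 10001000000
Strip leading zeros: 10001000000
= 10001000000


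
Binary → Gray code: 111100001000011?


Binary: 111100001000011
Gray code: G = B XOR (B >> 1)
B >> 1 = 011110000100001
111100001000011 XOR 011110000100001:
  1 XOR 0 = 1
  1 XOR 1 = 0
  1 XOR 1 = 0
  1 XOR 1 = 0
  0 XOR 1 = 1
  0 XOR 0 = 0
  0 XOR 0 = 0
  0 XOR 0 = 0
  1 XOR 0 = 1
  0 XOR 1 = 1
  0 XOR 0 = 0
  0 XOR 0 = 0
  0 XOR 0 = 0
  1 XOR 0 = 1
  1 XOR 1 = 0
= 100010001100010


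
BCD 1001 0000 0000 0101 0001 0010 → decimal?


Each 4-bit group → digit:
  1001 → 9
  0000 → 0
  0000 → 0
  0101 → 5
  0001 → 1
  0010 → 2
= 900512


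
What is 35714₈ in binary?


Each octal digit → 3 binary bits:
  3 = 011
  5 = 101
  7 = 111
  1 = 001
  4 = 100
Concatenate: 011 101 111 001 100
= 011101111001100


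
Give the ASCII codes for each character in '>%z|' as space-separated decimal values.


String: '>%z|'  (4 characters)
Per-character ASCII lookup:
  '>': special character: '>' = 62
  '%': special character: '%' = 37
  'z': lowercase starts at 97: 'z' = 97 + 25 = 122
  '|': special character: '|' = 124
= 62 37 122 124


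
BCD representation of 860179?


Each digit → 4-bit binary:
  8 → 1000
  6 → 0110
  0 → 0000
  1 → 0001
  7 → 0111
  9 → 1001
= 1000 0110 0000 0001 0111 1001


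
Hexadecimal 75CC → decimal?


Positional values:
Position 0: C × 16^0 = 12 × 1 = 12
Position 1: C × 16^1 = 12 × 16 = 192
Position 2: 5 × 16^2 = 5 × 256 = 1280
Position 3: 7 × 16^3 = 7 × 4096 = 28672
Sum = 12 + 192 + 1280 + 28672
= 30156


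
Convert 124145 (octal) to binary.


Each octal digit → 3 binary bits:
  1 = 001
  2 = 010
  4 = 100
  1 = 001
  4 = 100
  5 = 101
Concatenate: 001 010 100 001 100 101
= 001010100001100101


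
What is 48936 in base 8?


Divide by 8 repeatedly:
48936 ÷ 8 = 6117 remainder 0
6117 ÷ 8 = 764 remainder 5
764 ÷ 8 = 95 remainder 4
95 ÷ 8 = 11 remainder 7
11 ÷ 8 = 1 remainder 3
1 ÷ 8 = 0 remainder 1
Reading remainders bottom-up:
= 0o137450


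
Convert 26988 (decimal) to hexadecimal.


Divide by 16 repeatedly:
26988 ÷ 16 = 1686 remainder 12 (C)
1686 ÷ 16 = 105 remainder 6 (6)
105 ÷ 16 = 6 remainder 9 (9)
6 ÷ 16 = 0 remainder 6 (6)
Reading remainders bottom-up:
= 0x696C


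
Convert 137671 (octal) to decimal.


Positional values:
Position 0: 1 × 8^0 = 1
Position 1: 7 × 8^1 = 56
Position 2: 6 × 8^2 = 384
Position 3: 7 × 8^3 = 3584
Position 4: 3 × 8^4 = 12288
Position 5: 1 × 8^5 = 32768
Sum = 1 + 56 + 384 + 3584 + 12288 + 32768
= 49081


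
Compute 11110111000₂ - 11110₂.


Align and subtract column by column (LSB to MSB, borrowing when needed):
  11110111000
- 00000011110
  -----------
  col 0: (0 - 0 borrow-in) - 0 → 0 - 0 = 0, borrow out 0
  col 1: (0 - 0 borrow-in) - 1 → borrow from next column: (0+2) - 1 = 1, borrow out 1
  col 2: (0 - 1 borrow-in) - 1 → borrow from next column: (-1+2) - 1 = 0, borrow out 1
  col 3: (1 - 1 borrow-in) - 1 → borrow from next column: (0+2) - 1 = 1, borrow out 1
  col 4: (1 - 1 borrow-in) - 1 → borrow from next column: (0+2) - 1 = 1, borrow out 1
  col 5: (1 - 1 borrow-in) - 0 → 0 - 0 = 0, borrow out 0
  col 6: (0 - 0 borrow-in) - 0 → 0 - 0 = 0, borrow out 0
  col 7: (1 - 0 borrow-in) - 0 → 1 - 0 = 1, borrow out 0
  col 8: (1 - 0 borrow-in) - 0 → 1 - 0 = 1, borrow out 0
  col 9: (1 - 0 borrow-in) - 0 → 1 - 0 = 1, borrow out 0
  col 10: (1 - 0 borrow-in) - 0 → 1 - 0 = 1, borrow out 0
Reading bits MSB→LSB: 11110011010
Strip leading zeros: 11110011010
= 11110011010


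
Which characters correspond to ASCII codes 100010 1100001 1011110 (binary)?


Codes (binary): 100010 1100001 1011110
Per-code ASCII lookup:
  100010 = 34  (special character) → '"'
  1100001 = 97  (range 97-122: lowercase, 97 - 97 = 0) → 'a'
  1011110 = 94  (special character) → '^'
= '"a^'


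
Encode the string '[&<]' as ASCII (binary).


String: '[&<]'  (4 characters)
Per-character ASCII lookup:
  '[': special character: '[' = 91 → 1011011
  '&': special character: '&' = 38 → 100110
  '<': special character: '<' = 60 → 111100
  ']': special character: ']' = 93 → 1011101
= 1011011 100110 111100 1011101


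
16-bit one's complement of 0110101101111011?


Original: 0110101101111011
Invert all bits:
  bit 0: 0 → 1
  bit 1: 1 → 0
  bit 2: 1 → 0
  bit 3: 0 → 1
  bit 4: 1 → 0
  bit 5: 0 → 1
  bit 6: 1 → 0
  bit 7: 1 → 0
  bit 8: 0 → 1
  bit 9: 1 → 0
  bit 10: 1 → 0
  bit 11: 1 → 0
  bit 12: 1 → 0
  bit 13: 0 → 1
  bit 14: 1 → 0
  bit 15: 1 → 0
= 1001010010000100


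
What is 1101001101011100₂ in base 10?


Positional values:
Bit 2: 1 × 2^2 = 4
Bit 3: 1 × 2^3 = 8
Bit 4: 1 × 2^4 = 16
Bit 6: 1 × 2^6 = 64
Bit 8: 1 × 2^8 = 256
Bit 9: 1 × 2^9 = 512
Bit 12: 1 × 2^12 = 4096
Bit 14: 1 × 2^14 = 16384
Bit 15: 1 × 2^15 = 32768
Sum = 4 + 8 + 16 + 64 + 256 + 512 + 4096 + 16384 + 32768
= 54108


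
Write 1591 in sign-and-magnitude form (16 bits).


Sign bit: 0 (positive)
Magnitude: 1591 = 000011000110111
= 0000011000110111


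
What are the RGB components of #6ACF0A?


Hex: #6ACF0A
R = 6A₁₆ = 106
G = CF₁₆ = 207
B = 0A₁₆ = 10
= RGB(106, 207, 10)


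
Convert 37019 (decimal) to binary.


Divide by 2 repeatedly:
37019 ÷ 2 = 18509 remainder 1
18509 ÷ 2 = 9254 remainder 1
9254 ÷ 2 = 4627 remainder 0
4627 ÷ 2 = 2313 remainder 1
2313 ÷ 2 = 1156 remainder 1
1156 ÷ 2 = 578 remainder 0
578 ÷ 2 = 289 remainder 0
289 ÷ 2 = 144 remainder 1
144 ÷ 2 = 72 remainder 0
72 ÷ 2 = 36 remainder 0
36 ÷ 2 = 18 remainder 0
18 ÷ 2 = 9 remainder 0
9 ÷ 2 = 4 remainder 1
4 ÷ 2 = 2 remainder 0
2 ÷ 2 = 1 remainder 0
1 ÷ 2 = 0 remainder 1
Reading remainders bottom-up:
= 1001000010011011


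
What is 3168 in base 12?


Divide by 12 repeatedly:
3168 ÷ 12 = 264 remainder 0
264 ÷ 12 = 22 remainder 0
22 ÷ 12 = 1 remainder 10
1 ÷ 12 = 0 remainder 1
Reading remainders bottom-up:
= 1A00


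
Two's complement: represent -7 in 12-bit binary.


Original: 000000000111
Step 1 - Invert all bits: 111111111000
Step 2 - Add 1: 111111111000 + 1
= 111111111001 (represents -7)


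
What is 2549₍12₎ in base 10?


Positional values (base 12):
  9 × 12^0 = 9 × 1 = 9
  4 × 12^1 = 4 × 12 = 48
  5 × 12^2 = 5 × 144 = 720
  2 × 12^3 = 2 × 1728 = 3456
Sum = 9 + 48 + 720 + 3456
= 4233


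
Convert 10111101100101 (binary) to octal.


Group into 3-bit groups: 010111101100101
  010 = 2
  111 = 7
  101 = 5
  100 = 4
  101 = 5
= 0o27545


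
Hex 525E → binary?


Each hex digit → 4 binary bits:
  5 = 0101
  2 = 0010
  5 = 0101
  E = 1110
Concatenate: 0101 0010 0101 1110
= 0101001001011110


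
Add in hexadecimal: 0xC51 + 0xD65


Align and add column by column (LSB to MSB, each column mod 16 with carry):
  0C51
+ 0D65
  ----
  col 0: 1(1) + 5(5) + 0 (carry in) = 6 → 6(6), carry out 0
  col 1: 5(5) + 6(6) + 0 (carry in) = 11 → B(11), carry out 0
  col 2: C(12) + D(13) + 0 (carry in) = 25 → 9(9), carry out 1
  col 3: 0(0) + 0(0) + 1 (carry in) = 1 → 1(1), carry out 0
Reading digits MSB→LSB: 19B6
Strip leading zeros: 19B6
= 0x19B6


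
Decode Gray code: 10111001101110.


Gray code: 10111001101110
MSB stays the same: 1
Each subsequent bit = prev_binary XOR current_gray:
  B[1] = 1 XOR 0 = 1
  B[2] = 1 XOR 1 = 0
  B[3] = 0 XOR 1 = 1
  B[4] = 1 XOR 1 = 0
  B[5] = 0 XOR 0 = 0
  B[6] = 0 XOR 0 = 0
  B[7] = 0 XOR 1 = 1
  B[8] = 1 XOR 1 = 0
  B[9] = 0 XOR 0 = 0
  B[10] = 0 XOR 1 = 1
  B[11] = 1 XOR 1 = 0
  B[12] = 0 XOR 1 = 1
  B[13] = 1 XOR 0 = 1
= 11010001001011 (13387 decimal)


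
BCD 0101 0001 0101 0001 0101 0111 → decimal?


Each 4-bit group → digit:
  0101 → 5
  0001 → 1
  0101 → 5
  0001 → 1
  0101 → 5
  0111 → 7
= 515157


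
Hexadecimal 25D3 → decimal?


Positional values:
Position 0: 3 × 16^0 = 3 × 1 = 3
Position 1: D × 16^1 = 13 × 16 = 208
Position 2: 5 × 16^2 = 5 × 256 = 1280
Position 3: 2 × 16^3 = 2 × 4096 = 8192
Sum = 3 + 208 + 1280 + 8192
= 9683


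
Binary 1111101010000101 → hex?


Group into 4-bit nibbles: 1111101010000101
  1111 = F
  1010 = A
  1000 = 8
  0101 = 5
= 0xFA85


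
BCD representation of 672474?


Each digit → 4-bit binary:
  6 → 0110
  7 → 0111
  2 → 0010
  4 → 0100
  7 → 0111
  4 → 0100
= 0110 0111 0010 0100 0111 0100


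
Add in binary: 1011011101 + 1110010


Align and add column by column (LSB to MSB, carry propagating):
  01011011101
+ 00001110010
  -----------
  col 0: 1 + 0 + 0 (carry in) = 1 → bit 1, carry out 0
  col 1: 0 + 1 + 0 (carry in) = 1 → bit 1, carry out 0
  col 2: 1 + 0 + 0 (carry in) = 1 → bit 1, carry out 0
  col 3: 1 + 0 + 0 (carry in) = 1 → bit 1, carry out 0
  col 4: 1 + 1 + 0 (carry in) = 2 → bit 0, carry out 1
  col 5: 0 + 1 + 1 (carry in) = 2 → bit 0, carry out 1
  col 6: 1 + 1 + 1 (carry in) = 3 → bit 1, carry out 1
  col 7: 1 + 0 + 1 (carry in) = 2 → bit 0, carry out 1
  col 8: 0 + 0 + 1 (carry in) = 1 → bit 1, carry out 0
  col 9: 1 + 0 + 0 (carry in) = 1 → bit 1, carry out 0
  col 10: 0 + 0 + 0 (carry in) = 0 → bit 0, carry out 0
Reading bits MSB→LSB: 01101001111
Strip leading zeros: 1101001111
= 1101001111


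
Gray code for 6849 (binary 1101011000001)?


Binary: 1101011000001
Gray code: G = B XOR (B >> 1)
B >> 1 = 0110101100000
1101011000001 XOR 0110101100000:
  1 XOR 0 = 1
  1 XOR 1 = 0
  0 XOR 1 = 1
  1 XOR 0 = 1
  0 XOR 1 = 1
  1 XOR 0 = 1
  1 XOR 1 = 0
  0 XOR 1 = 1
  0 XOR 0 = 0
  0 XOR 0 = 0
  0 XOR 0 = 0
  0 XOR 0 = 0
  1 XOR 0 = 1
= 1011110100001


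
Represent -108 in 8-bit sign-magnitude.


Sign bit: 1 (negative)
Magnitude: 108 = 1101100
= 11101100


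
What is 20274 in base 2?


Divide by 2 repeatedly:
20274 ÷ 2 = 10137 remainder 0
10137 ÷ 2 = 5068 remainder 1
5068 ÷ 2 = 2534 remainder 0
2534 ÷ 2 = 1267 remainder 0
1267 ÷ 2 = 633 remainder 1
633 ÷ 2 = 316 remainder 1
316 ÷ 2 = 158 remainder 0
158 ÷ 2 = 79 remainder 0
79 ÷ 2 = 39 remainder 1
39 ÷ 2 = 19 remainder 1
19 ÷ 2 = 9 remainder 1
9 ÷ 2 = 4 remainder 1
4 ÷ 2 = 2 remainder 0
2 ÷ 2 = 1 remainder 0
1 ÷ 2 = 0 remainder 1
Reading remainders bottom-up:
= 100111100110010


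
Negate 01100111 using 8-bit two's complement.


Original: 01100111
Step 1 - Invert all bits: 10011000
Step 2 - Add 1: 10011000 + 1
= 10011001 (represents -103)


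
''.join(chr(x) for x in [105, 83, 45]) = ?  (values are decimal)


Codes (decimal): 105 83 45
Per-code ASCII lookup:
  105  (range 97-122: lowercase, 105 - 97 = 8) → 'i'
  83  (range 65-90: uppercase, 83 - 65 = 18) → 'S'
  45  (special character) → '-'
= 'iS-'


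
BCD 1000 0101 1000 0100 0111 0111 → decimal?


Each 4-bit group → digit:
  1000 → 8
  0101 → 5
  1000 → 8
  0100 → 4
  0111 → 7
  0111 → 7
= 858477


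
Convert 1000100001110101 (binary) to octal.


Group into 3-bit groups: 001000100001110101
  001 = 1
  000 = 0
  100 = 4
  001 = 1
  110 = 6
  101 = 5
= 0o104165


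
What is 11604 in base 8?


Divide by 8 repeatedly:
11604 ÷ 8 = 1450 remainder 4
1450 ÷ 8 = 181 remainder 2
181 ÷ 8 = 22 remainder 5
22 ÷ 8 = 2 remainder 6
2 ÷ 8 = 0 remainder 2
Reading remainders bottom-up:
= 0o26524


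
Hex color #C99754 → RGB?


Hex: #C99754
R = C9₁₆ = 201
G = 97₁₆ = 151
B = 54₁₆ = 84
= RGB(201, 151, 84)


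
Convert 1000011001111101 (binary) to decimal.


Positional values:
Bit 0: 1 × 2^0 = 1
Bit 2: 1 × 2^2 = 4
Bit 3: 1 × 2^3 = 8
Bit 4: 1 × 2^4 = 16
Bit 5: 1 × 2^5 = 32
Bit 6: 1 × 2^6 = 64
Bit 9: 1 × 2^9 = 512
Bit 10: 1 × 2^10 = 1024
Bit 15: 1 × 2^15 = 32768
Sum = 1 + 4 + 8 + 16 + 32 + 64 + 512 + 1024 + 32768
= 34429


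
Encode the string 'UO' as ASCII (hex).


String: 'UO'  (2 characters)
Per-character ASCII lookup:
  'U': uppercase starts at 65: 'U' = 65 + 20 = 85 → 0x55
  'O': uppercase starts at 65: 'O' = 65 + 14 = 79 → 0x4F
= 0x55 0x4F


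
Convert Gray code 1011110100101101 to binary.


Gray code: 1011110100101101
MSB stays the same: 1
Each subsequent bit = prev_binary XOR current_gray:
  B[1] = 1 XOR 0 = 1
  B[2] = 1 XOR 1 = 0
  B[3] = 0 XOR 1 = 1
  B[4] = 1 XOR 1 = 0
  B[5] = 0 XOR 1 = 1
  B[6] = 1 XOR 0 = 1
  B[7] = 1 XOR 1 = 0
  B[8] = 0 XOR 0 = 0
  B[9] = 0 XOR 0 = 0
  B[10] = 0 XOR 1 = 1
  B[11] = 1 XOR 0 = 1
  B[12] = 1 XOR 1 = 0
  B[13] = 0 XOR 1 = 1
  B[14] = 1 XOR 0 = 1
  B[15] = 1 XOR 1 = 0
= 1101011000110110 (54838 decimal)


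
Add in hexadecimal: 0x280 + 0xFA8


Align and add column by column (LSB to MSB, each column mod 16 with carry):
  0280
+ 0FA8
  ----
  col 0: 0(0) + 8(8) + 0 (carry in) = 8 → 8(8), carry out 0
  col 1: 8(8) + A(10) + 0 (carry in) = 18 → 2(2), carry out 1
  col 2: 2(2) + F(15) + 1 (carry in) = 18 → 2(2), carry out 1
  col 3: 0(0) + 0(0) + 1 (carry in) = 1 → 1(1), carry out 0
Reading digits MSB→LSB: 1228
Strip leading zeros: 1228
= 0x1228


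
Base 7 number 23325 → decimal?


Positional values (base 7):
  5 × 7^0 = 5 × 1 = 5
  2 × 7^1 = 2 × 7 = 14
  3 × 7^2 = 3 × 49 = 147
  3 × 7^3 = 3 × 343 = 1029
  2 × 7^4 = 2 × 2401 = 4802
Sum = 5 + 14 + 147 + 1029 + 4802
= 5997


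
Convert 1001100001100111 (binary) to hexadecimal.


Group into 4-bit nibbles: 1001100001100111
  1001 = 9
  1000 = 8
  0110 = 6
  0111 = 7
= 0x9867


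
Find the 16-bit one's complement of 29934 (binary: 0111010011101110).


Original: 0111010011101110
Invert all bits:
  bit 0: 0 → 1
  bit 1: 1 → 0
  bit 2: 1 → 0
  bit 3: 1 → 0
  bit 4: 0 → 1
  bit 5: 1 → 0
  bit 6: 0 → 1
  bit 7: 0 → 1
  bit 8: 1 → 0
  bit 9: 1 → 0
  bit 10: 1 → 0
  bit 11: 0 → 1
  bit 12: 1 → 0
  bit 13: 1 → 0
  bit 14: 1 → 0
  bit 15: 0 → 1
= 1000101100010001


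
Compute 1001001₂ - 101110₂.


Align and subtract column by column (LSB to MSB, borrowing when needed):
  1001001
- 0101110
  -------
  col 0: (1 - 0 borrow-in) - 0 → 1 - 0 = 1, borrow out 0
  col 1: (0 - 0 borrow-in) - 1 → borrow from next column: (0+2) - 1 = 1, borrow out 1
  col 2: (0 - 1 borrow-in) - 1 → borrow from next column: (-1+2) - 1 = 0, borrow out 1
  col 3: (1 - 1 borrow-in) - 1 → borrow from next column: (0+2) - 1 = 1, borrow out 1
  col 4: (0 - 1 borrow-in) - 0 → borrow from next column: (-1+2) - 0 = 1, borrow out 1
  col 5: (0 - 1 borrow-in) - 1 → borrow from next column: (-1+2) - 1 = 0, borrow out 1
  col 6: (1 - 1 borrow-in) - 0 → 0 - 0 = 0, borrow out 0
Reading bits MSB→LSB: 0011011
Strip leading zeros: 11011
= 11011


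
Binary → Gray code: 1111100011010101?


Binary: 1111100011010101
Gray code: G = B XOR (B >> 1)
B >> 1 = 0111110001101010
1111100011010101 XOR 0111110001101010:
  1 XOR 0 = 1
  1 XOR 1 = 0
  1 XOR 1 = 0
  1 XOR 1 = 0
  1 XOR 1 = 0
  0 XOR 1 = 1
  0 XOR 0 = 0
  0 XOR 0 = 0
  1 XOR 0 = 1
  1 XOR 1 = 0
  0 XOR 1 = 1
  1 XOR 0 = 1
  0 XOR 1 = 1
  1 XOR 0 = 1
  0 XOR 1 = 1
  1 XOR 0 = 1
= 1000010010111111


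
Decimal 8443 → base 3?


Divide by 3 repeatedly:
8443 ÷ 3 = 2814 remainder 1
2814 ÷ 3 = 938 remainder 0
938 ÷ 3 = 312 remainder 2
312 ÷ 3 = 104 remainder 0
104 ÷ 3 = 34 remainder 2
34 ÷ 3 = 11 remainder 1
11 ÷ 3 = 3 remainder 2
3 ÷ 3 = 1 remainder 0
1 ÷ 3 = 0 remainder 1
Reading remainders bottom-up:
= 102120201


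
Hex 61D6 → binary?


Each hex digit → 4 binary bits:
  6 = 0110
  1 = 0001
  D = 1101
  6 = 0110
Concatenate: 0110 0001 1101 0110
= 0110000111010110


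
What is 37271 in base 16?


Divide by 16 repeatedly:
37271 ÷ 16 = 2329 remainder 7 (7)
2329 ÷ 16 = 145 remainder 9 (9)
145 ÷ 16 = 9 remainder 1 (1)
9 ÷ 16 = 0 remainder 9 (9)
Reading remainders bottom-up:
= 0x9197


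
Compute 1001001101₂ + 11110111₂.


Align and add column by column (LSB to MSB, carry propagating):
  01001001101
+ 00011110111
  -----------
  col 0: 1 + 1 + 0 (carry in) = 2 → bit 0, carry out 1
  col 1: 0 + 1 + 1 (carry in) = 2 → bit 0, carry out 1
  col 2: 1 + 1 + 1 (carry in) = 3 → bit 1, carry out 1
  col 3: 1 + 0 + 1 (carry in) = 2 → bit 0, carry out 1
  col 4: 0 + 1 + 1 (carry in) = 2 → bit 0, carry out 1
  col 5: 0 + 1 + 1 (carry in) = 2 → bit 0, carry out 1
  col 6: 1 + 1 + 1 (carry in) = 3 → bit 1, carry out 1
  col 7: 0 + 1 + 1 (carry in) = 2 → bit 0, carry out 1
  col 8: 0 + 0 + 1 (carry in) = 1 → bit 1, carry out 0
  col 9: 1 + 0 + 0 (carry in) = 1 → bit 1, carry out 0
  col 10: 0 + 0 + 0 (carry in) = 0 → bit 0, carry out 0
Reading bits MSB→LSB: 01101000100
Strip leading zeros: 1101000100
= 1101000100


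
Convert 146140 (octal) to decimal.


Positional values:
Position 0: 0 × 8^0 = 0
Position 1: 4 × 8^1 = 32
Position 2: 1 × 8^2 = 64
Position 3: 6 × 8^3 = 3072
Position 4: 4 × 8^4 = 16384
Position 5: 1 × 8^5 = 32768
Sum = 0 + 32 + 64 + 3072 + 16384 + 32768
= 52320
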